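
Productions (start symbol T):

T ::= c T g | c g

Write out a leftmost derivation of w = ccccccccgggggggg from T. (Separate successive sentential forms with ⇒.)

T ⇒ cTg ⇒ ccTgg ⇒ cccTggg ⇒ ccccTgggg ⇒ cccccTggggg ⇒ ccccccTgggggg ⇒ cccccccTggggggg ⇒ ccccccccgggggggg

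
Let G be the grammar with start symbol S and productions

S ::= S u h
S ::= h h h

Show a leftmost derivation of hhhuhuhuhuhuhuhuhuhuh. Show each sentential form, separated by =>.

S => Suh => Suhuh => Suhuhuh => Suhuhuhuh => Suhuhuhuhuh => Suhuhuhuhuhuh => Suhuhuhuhuhuhuh => Suhuhuhuhuhuhuhuh => Suhuhuhuhuhuhuhuhuh => hhhuhuhuhuhuhuhuhuhuh

S => Suh   [S ::= S u h]
Suh => Suhuh   [S ::= S u h]
Suhuh => Suhuhuh   [S ::= S u h]
Suhuhuh => Suhuhuhuh   [S ::= S u h]
Suhuhuhuh => Suhuhuhuhuh   [S ::= S u h]
Suhuhuhuhuh => Suhuhuhuhuhuh   [S ::= S u h]
Suhuhuhuhuhuh => Suhuhuhuhuhuhuh   [S ::= S u h]
Suhuhuhuhuhuhuh => Suhuhuhuhuhuhuhuh   [S ::= S u h]
Suhuhuhuhuhuhuhuh => Suhuhuhuhuhuhuhuhuh   [S ::= S u h]
Suhuhuhuhuhuhuhuhuh => hhhuhuhuhuhuhuhuhuhuh   [S ::= h h h]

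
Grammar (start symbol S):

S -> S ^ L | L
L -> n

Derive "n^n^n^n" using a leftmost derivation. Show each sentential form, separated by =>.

S => S^L => S^L^L => S^L^L^L => L^L^L^L => n^L^L^L => n^n^L^L => n^n^n^L => n^n^n^n

S => S^L   [S -> S ^ L]
S^L => S^L^L   [S -> S ^ L]
S^L^L => S^L^L^L   [S -> S ^ L]
S^L^L^L => L^L^L^L   [S -> L]
L^L^L^L => n^L^L^L   [L -> n]
n^L^L^L => n^n^L^L   [L -> n]
n^n^L^L => n^n^n^L   [L -> n]
n^n^n^L => n^n^n^n   [L -> n]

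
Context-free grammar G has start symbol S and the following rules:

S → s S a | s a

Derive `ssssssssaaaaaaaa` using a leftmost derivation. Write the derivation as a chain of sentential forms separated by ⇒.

S ⇒ sSa   [S → s S a]
sSa ⇒ ssSaa   [S → s S a]
ssSaa ⇒ sssSaaa   [S → s S a]
sssSaaa ⇒ ssssSaaaa   [S → s S a]
ssssSaaaa ⇒ sssssSaaaaa   [S → s S a]
sssssSaaaaa ⇒ ssssssSaaaaaa   [S → s S a]
ssssssSaaaaaa ⇒ sssssssSaaaaaaa   [S → s S a]
sssssssSaaaaaaa ⇒ ssssssssaaaaaaaa   [S → s a]

S ⇒ sSa ⇒ ssSaa ⇒ sssSaaa ⇒ ssssSaaaa ⇒ sssssSaaaaa ⇒ ssssssSaaaaaa ⇒ sssssssSaaaaaaa ⇒ ssssssssaaaaaaaa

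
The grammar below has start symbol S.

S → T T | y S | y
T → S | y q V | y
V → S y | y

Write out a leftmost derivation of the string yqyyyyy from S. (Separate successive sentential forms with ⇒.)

S ⇒ TT   [S → T T]
TT ⇒ ST   [T → S]
ST ⇒ TTT   [S → T T]
TTT ⇒ yqVTT   [T → y q V]
yqVTT ⇒ yqSyTT   [V → S y]
yqSyTT ⇒ yqTTyTT   [S → T T]
yqTTyTT ⇒ yqyTyTT   [T → y]
yqyTyTT ⇒ yqySyTT   [T → S]
yqySyTT ⇒ yqyyyTT   [S → y]
yqyyyTT ⇒ yqyyyyT   [T → y]
yqyyyyT ⇒ yqyyyyS   [T → S]
yqyyyyS ⇒ yqyyyyy   [S → y]

S⇒TT⇒ST⇒TTT⇒yqVTT⇒yqSyTT⇒yqTTyTT⇒yqyTyTT⇒yqySyTT⇒yqyyyTT⇒yqyyyyT⇒yqyyyyS⇒yqyyyyy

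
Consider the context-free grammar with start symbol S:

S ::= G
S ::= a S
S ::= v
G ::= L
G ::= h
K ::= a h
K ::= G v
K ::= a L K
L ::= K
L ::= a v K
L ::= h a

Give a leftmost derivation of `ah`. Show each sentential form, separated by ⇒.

S ⇒ G ⇒ L ⇒ K ⇒ ah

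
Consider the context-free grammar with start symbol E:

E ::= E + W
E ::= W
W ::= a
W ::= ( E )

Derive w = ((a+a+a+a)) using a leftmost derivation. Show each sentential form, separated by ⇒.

E⇒W⇒(E)⇒(W)⇒((E))⇒((E+W))⇒((E+W+W))⇒((E+W+W+W))⇒((W+W+W+W))⇒((a+W+W+W))⇒((a+a+W+W))⇒((a+a+a+W))⇒((a+a+a+a))

E ⇒ W   [E ::= W]
W ⇒ (E)   [W ::= ( E )]
(E) ⇒ (W)   [E ::= W]
(W) ⇒ ((E))   [W ::= ( E )]
((E)) ⇒ ((E+W))   [E ::= E + W]
((E+W)) ⇒ ((E+W+W))   [E ::= E + W]
((E+W+W)) ⇒ ((E+W+W+W))   [E ::= E + W]
((E+W+W+W)) ⇒ ((W+W+W+W))   [E ::= W]
((W+W+W+W)) ⇒ ((a+W+W+W))   [W ::= a]
((a+W+W+W)) ⇒ ((a+a+W+W))   [W ::= a]
((a+a+W+W)) ⇒ ((a+a+a+W))   [W ::= a]
((a+a+a+W)) ⇒ ((a+a+a+a))   [W ::= a]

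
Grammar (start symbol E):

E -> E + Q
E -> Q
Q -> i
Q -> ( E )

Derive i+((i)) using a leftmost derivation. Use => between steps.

E => E+Q   [E -> E + Q]
E+Q => Q+Q   [E -> Q]
Q+Q => i+Q   [Q -> i]
i+Q => i+(E)   [Q -> ( E )]
i+(E) => i+(Q)   [E -> Q]
i+(Q) => i+((E))   [Q -> ( E )]
i+((E)) => i+((Q))   [E -> Q]
i+((Q)) => i+((i))   [Q -> i]

E => E+Q => Q+Q => i+Q => i+(E) => i+(Q) => i+((E)) => i+((Q)) => i+((i))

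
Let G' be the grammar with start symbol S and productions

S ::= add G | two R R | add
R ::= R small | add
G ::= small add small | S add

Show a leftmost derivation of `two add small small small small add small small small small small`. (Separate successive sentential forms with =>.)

S => two R R => two R small R => two R small small R => two R small small small R => two R small small small small R => two add small small small small R => two add small small small small R small => two add small small small small R small small => two add small small small small R small small small => two add small small small small R small small small small => two add small small small small R small small small small small => two add small small small small add small small small small small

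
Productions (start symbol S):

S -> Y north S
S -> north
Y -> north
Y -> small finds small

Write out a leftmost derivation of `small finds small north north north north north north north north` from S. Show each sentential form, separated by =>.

S => Y north S   [S -> Y north S]
Y north S => small finds small north S   [Y -> small finds small]
small finds small north S => small finds small north Y north S   [S -> Y north S]
small finds small north Y north S => small finds small north north north S   [Y -> north]
small finds small north north north S => small finds small north north north Y north S   [S -> Y north S]
small finds small north north north Y north S => small finds small north north north north north S   [Y -> north]
small finds small north north north north north S => small finds small north north north north north Y north S   [S -> Y north S]
small finds small north north north north north Y north S => small finds small north north north north north north north S   [Y -> north]
small finds small north north north north north north north S => small finds small north north north north north north north north   [S -> north]

S => Y north S => small finds small north S => small finds small north Y north S => small finds small north north north S => small finds small north north north Y north S => small finds small north north north north north S => small finds small north north north north north Y north S => small finds small north north north north north north north S => small finds small north north north north north north north north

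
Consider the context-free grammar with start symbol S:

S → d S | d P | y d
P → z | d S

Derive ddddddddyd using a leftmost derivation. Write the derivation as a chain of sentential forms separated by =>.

S => dP => ddS => dddP => ddddS => dddddP => ddddddS => dddddddP => ddddddddS => ddddddddyd

S => dP   [S → d P]
dP => ddS   [P → d S]
ddS => dddP   [S → d P]
dddP => ddddS   [P → d S]
ddddS => dddddP   [S → d P]
dddddP => ddddddS   [P → d S]
ddddddS => dddddddP   [S → d P]
dddddddP => ddddddddS   [P → d S]
ddddddddS => ddddddddyd   [S → y d]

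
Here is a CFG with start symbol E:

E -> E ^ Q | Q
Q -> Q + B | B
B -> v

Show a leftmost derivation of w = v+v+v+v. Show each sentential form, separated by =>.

E => Q => Q+B => Q+B+B => Q+B+B+B => B+B+B+B => v+B+B+B => v+v+B+B => v+v+v+B => v+v+v+v

E => Q   [E -> Q]
Q => Q+B   [Q -> Q + B]
Q+B => Q+B+B   [Q -> Q + B]
Q+B+B => Q+B+B+B   [Q -> Q + B]
Q+B+B+B => B+B+B+B   [Q -> B]
B+B+B+B => v+B+B+B   [B -> v]
v+B+B+B => v+v+B+B   [B -> v]
v+v+B+B => v+v+v+B   [B -> v]
v+v+v+B => v+v+v+v   [B -> v]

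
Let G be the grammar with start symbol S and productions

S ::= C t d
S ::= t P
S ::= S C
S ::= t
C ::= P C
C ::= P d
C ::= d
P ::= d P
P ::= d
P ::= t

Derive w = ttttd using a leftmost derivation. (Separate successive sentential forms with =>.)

S => SC   [S ::= S C]
SC => tPC   [S ::= t P]
tPC => ttC   [P ::= t]
ttC => ttPC   [C ::= P C]
ttPC => tttC   [P ::= t]
tttC => tttPC   [C ::= P C]
tttPC => ttttC   [P ::= t]
ttttC => ttttd   [C ::= d]

S=>SC=>tPC=>ttC=>ttPC=>tttC=>tttPC=>ttttC=>ttttd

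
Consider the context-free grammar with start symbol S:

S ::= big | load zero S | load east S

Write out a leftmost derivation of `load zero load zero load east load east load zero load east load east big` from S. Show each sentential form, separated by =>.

S => load zero S => load zero load zero S => load zero load zero load east S => load zero load zero load east load east S => load zero load zero load east load east load zero S => load zero load zero load east load east load zero load east S => load zero load zero load east load east load zero load east load east S => load zero load zero load east load east load zero load east load east big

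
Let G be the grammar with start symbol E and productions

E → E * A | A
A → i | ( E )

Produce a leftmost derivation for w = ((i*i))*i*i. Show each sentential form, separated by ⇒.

E ⇒ E*A ⇒ E*A*A ⇒ A*A*A ⇒ (E)*A*A ⇒ (A)*A*A ⇒ ((E))*A*A ⇒ ((E*A))*A*A ⇒ ((A*A))*A*A ⇒ ((i*A))*A*A ⇒ ((i*i))*A*A ⇒ ((i*i))*i*A ⇒ ((i*i))*i*i

E ⇒ E*A   [E → E * A]
E*A ⇒ E*A*A   [E → E * A]
E*A*A ⇒ A*A*A   [E → A]
A*A*A ⇒ (E)*A*A   [A → ( E )]
(E)*A*A ⇒ (A)*A*A   [E → A]
(A)*A*A ⇒ ((E))*A*A   [A → ( E )]
((E))*A*A ⇒ ((E*A))*A*A   [E → E * A]
((E*A))*A*A ⇒ ((A*A))*A*A   [E → A]
((A*A))*A*A ⇒ ((i*A))*A*A   [A → i]
((i*A))*A*A ⇒ ((i*i))*A*A   [A → i]
((i*i))*A*A ⇒ ((i*i))*i*A   [A → i]
((i*i))*i*A ⇒ ((i*i))*i*i   [A → i]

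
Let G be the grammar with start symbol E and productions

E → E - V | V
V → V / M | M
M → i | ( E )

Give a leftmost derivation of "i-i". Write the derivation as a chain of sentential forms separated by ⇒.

E ⇒ E-V   [E → E - V]
E-V ⇒ V-V   [E → V]
V-V ⇒ M-V   [V → M]
M-V ⇒ i-V   [M → i]
i-V ⇒ i-M   [V → M]
i-M ⇒ i-i   [M → i]

E ⇒ E-V ⇒ V-V ⇒ M-V ⇒ i-V ⇒ i-M ⇒ i-i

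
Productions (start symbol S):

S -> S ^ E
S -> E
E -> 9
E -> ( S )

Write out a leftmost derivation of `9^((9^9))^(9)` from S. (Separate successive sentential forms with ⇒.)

S ⇒ S^E ⇒ S^E^E ⇒ E^E^E ⇒ 9^E^E ⇒ 9^(S)^E ⇒ 9^(E)^E ⇒ 9^((S))^E ⇒ 9^((S^E))^E ⇒ 9^((E^E))^E ⇒ 9^((9^E))^E ⇒ 9^((9^9))^E ⇒ 9^((9^9))^(S) ⇒ 9^((9^9))^(E) ⇒ 9^((9^9))^(9)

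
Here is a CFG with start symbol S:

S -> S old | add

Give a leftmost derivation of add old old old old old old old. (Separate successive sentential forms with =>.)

S => S old   [S -> S old]
S old => S old old   [S -> S old]
S old old => S old old old   [S -> S old]
S old old old => S old old old old   [S -> S old]
S old old old old => S old old old old old   [S -> S old]
S old old old old old => S old old old old old old   [S -> S old]
S old old old old old old => S old old old old old old old   [S -> S old]
S old old old old old old old => add old old old old old old old   [S -> add]

S => S old => S old old => S old old old => S old old old old => S old old old old old => S old old old old old old => S old old old old old old old => add old old old old old old old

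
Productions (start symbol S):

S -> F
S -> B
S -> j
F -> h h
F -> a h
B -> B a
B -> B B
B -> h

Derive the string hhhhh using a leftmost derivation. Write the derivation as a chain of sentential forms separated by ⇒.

S ⇒ B ⇒ BB ⇒ BBB ⇒ BBBB ⇒ BBBBB ⇒ hBBBB ⇒ hhBBB ⇒ hhhBB ⇒ hhhhB ⇒ hhhhh

S ⇒ B   [S -> B]
B ⇒ BB   [B -> B B]
BB ⇒ BBB   [B -> B B]
BBB ⇒ BBBB   [B -> B B]
BBBB ⇒ BBBBB   [B -> B B]
BBBBB ⇒ hBBBB   [B -> h]
hBBBB ⇒ hhBBB   [B -> h]
hhBBB ⇒ hhhBB   [B -> h]
hhhBB ⇒ hhhhB   [B -> h]
hhhhB ⇒ hhhhh   [B -> h]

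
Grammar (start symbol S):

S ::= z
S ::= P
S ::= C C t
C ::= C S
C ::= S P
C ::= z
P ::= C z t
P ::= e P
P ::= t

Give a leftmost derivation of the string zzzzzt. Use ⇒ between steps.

S ⇒ CCt ⇒ CSCt ⇒ CSSCt ⇒ CSSSCt ⇒ zSSSCt ⇒ zzSSCt ⇒ zzzSCt ⇒ zzzzCt ⇒ zzzzzt

S ⇒ CCt   [S ::= C C t]
CCt ⇒ CSCt   [C ::= C S]
CSCt ⇒ CSSCt   [C ::= C S]
CSSCt ⇒ CSSSCt   [C ::= C S]
CSSSCt ⇒ zSSSCt   [C ::= z]
zSSSCt ⇒ zzSSCt   [S ::= z]
zzSSCt ⇒ zzzSCt   [S ::= z]
zzzSCt ⇒ zzzzCt   [S ::= z]
zzzzCt ⇒ zzzzzt   [C ::= z]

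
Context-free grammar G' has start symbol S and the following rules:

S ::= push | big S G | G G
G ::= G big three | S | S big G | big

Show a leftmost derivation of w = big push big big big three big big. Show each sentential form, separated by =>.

S => big S G => big G G G => big G big three G G => big S big G big three G G => big push big G big three G G => big push big big big three G G => big push big big big three big G => big push big big big three big big

S => big S G   [S ::= big S G]
big S G => big G G G   [S ::= G G]
big G G G => big G big three G G   [G ::= G big three]
big G big three G G => big S big G big three G G   [G ::= S big G]
big S big G big three G G => big push big G big three G G   [S ::= push]
big push big G big three G G => big push big big big three G G   [G ::= big]
big push big big big three G G => big push big big big three big G   [G ::= big]
big push big big big three big G => big push big big big three big big   [G ::= big]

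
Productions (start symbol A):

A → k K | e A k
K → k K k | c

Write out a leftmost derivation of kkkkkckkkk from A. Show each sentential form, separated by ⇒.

A ⇒ kK ⇒ kkKk ⇒ kkkKkk ⇒ kkkkKkkk ⇒ kkkkkKkkkk ⇒ kkkkkckkkk

A ⇒ kK   [A → k K]
kK ⇒ kkKk   [K → k K k]
kkKk ⇒ kkkKkk   [K → k K k]
kkkKkk ⇒ kkkkKkkk   [K → k K k]
kkkkKkkk ⇒ kkkkkKkkkk   [K → k K k]
kkkkkKkkkk ⇒ kkkkkckkkk   [K → c]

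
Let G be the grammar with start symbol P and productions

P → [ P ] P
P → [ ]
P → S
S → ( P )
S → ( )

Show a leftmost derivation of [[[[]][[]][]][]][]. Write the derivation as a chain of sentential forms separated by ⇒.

P ⇒ [P]P ⇒ [[P]P]P ⇒ [[[P]P]P]P ⇒ [[[[]]P]P]P ⇒ [[[[]][P]P]P]P ⇒ [[[[]][[]]P]P]P ⇒ [[[[]][[]][]]P]P ⇒ [[[[]][[]][]][]]P ⇒ [[[[]][[]][]][]][]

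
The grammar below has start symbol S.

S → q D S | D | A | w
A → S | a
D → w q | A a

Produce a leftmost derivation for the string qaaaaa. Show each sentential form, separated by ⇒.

S⇒qDS⇒qAaS⇒qSaS⇒qDaS⇒qAaaS⇒qaaaS⇒qaaaD⇒qaaaAa⇒qaaaaa

S ⇒ qDS   [S → q D S]
qDS ⇒ qAaS   [D → A a]
qAaS ⇒ qSaS   [A → S]
qSaS ⇒ qDaS   [S → D]
qDaS ⇒ qAaaS   [D → A a]
qAaaS ⇒ qaaaS   [A → a]
qaaaS ⇒ qaaaD   [S → D]
qaaaD ⇒ qaaaAa   [D → A a]
qaaaAa ⇒ qaaaaa   [A → a]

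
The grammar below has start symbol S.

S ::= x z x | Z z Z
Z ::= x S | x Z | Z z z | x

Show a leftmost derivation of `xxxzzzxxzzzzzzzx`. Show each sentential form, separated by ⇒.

S ⇒ ZzZ   [S ::= Z z Z]
ZzZ ⇒ ZzzzZ   [Z ::= Z z z]
ZzzzZ ⇒ ZzzzzzZ   [Z ::= Z z z]
ZzzzzzZ ⇒ xZzzzzzZ   [Z ::= x Z]
xZzzzzzZ ⇒ xZzzzzzzzZ   [Z ::= Z z z]
xZzzzzzzzZ ⇒ xxSzzzzzzzZ   [Z ::= x S]
xxSzzzzzzzZ ⇒ xxZzZzzzzzzzZ   [S ::= Z z Z]
xxZzZzzzzzzzZ ⇒ xxZzzzZzzzzzzzZ   [Z ::= Z z z]
xxZzzzZzzzzzzzZ ⇒ xxxzzzZzzzzzzzZ   [Z ::= x]
xxxzzzZzzzzzzzZ ⇒ xxxzzzxZzzzzzzzZ   [Z ::= x Z]
xxxzzzxZzzzzzzzZ ⇒ xxxzzzxxzzzzzzzZ   [Z ::= x]
xxxzzzxxzzzzzzzZ ⇒ xxxzzzxxzzzzzzzx   [Z ::= x]

S⇒ZzZ⇒ZzzzZ⇒ZzzzzzZ⇒xZzzzzzZ⇒xZzzzzzzzZ⇒xxSzzzzzzzZ⇒xxZzZzzzzzzzZ⇒xxZzzzZzzzzzzzZ⇒xxxzzzZzzzzzzzZ⇒xxxzzzxZzzzzzzzZ⇒xxxzzzxxzzzzzzzZ⇒xxxzzzxxzzzzzzzx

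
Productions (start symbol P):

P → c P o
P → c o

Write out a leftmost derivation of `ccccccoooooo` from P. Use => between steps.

P => cPo => ccPoo => cccPooo => ccccPoooo => cccccPooooo => ccccccoooooo

P => cPo   [P → c P o]
cPo => ccPoo   [P → c P o]
ccPoo => cccPooo   [P → c P o]
cccPooo => ccccPoooo   [P → c P o]
ccccPoooo => cccccPooooo   [P → c P o]
cccccPooooo => ccccccoooooo   [P → c o]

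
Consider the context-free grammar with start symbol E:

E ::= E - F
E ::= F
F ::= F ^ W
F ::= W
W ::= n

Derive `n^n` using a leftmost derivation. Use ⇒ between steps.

E⇒F⇒F^W⇒W^W⇒n^W⇒n^n

E ⇒ F   [E ::= F]
F ⇒ F^W   [F ::= F ^ W]
F^W ⇒ W^W   [F ::= W]
W^W ⇒ n^W   [W ::= n]
n^W ⇒ n^n   [W ::= n]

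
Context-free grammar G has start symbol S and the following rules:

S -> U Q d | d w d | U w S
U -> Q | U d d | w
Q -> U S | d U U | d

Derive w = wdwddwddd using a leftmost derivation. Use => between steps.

S => UQd => QQd => USQd => QSQd => USSQd => wSSQd => wdwdSQd => wdwddwdQd => wdwddwddd

S => UQd   [S -> U Q d]
UQd => QQd   [U -> Q]
QQd => USQd   [Q -> U S]
USQd => QSQd   [U -> Q]
QSQd => USSQd   [Q -> U S]
USSQd => wSSQd   [U -> w]
wSSQd => wdwdSQd   [S -> d w d]
wdwdSQd => wdwddwdQd   [S -> d w d]
wdwddwdQd => wdwddwddd   [Q -> d]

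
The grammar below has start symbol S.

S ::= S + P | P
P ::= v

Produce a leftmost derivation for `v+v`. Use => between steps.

S => S+P   [S ::= S + P]
S+P => P+P   [S ::= P]
P+P => v+P   [P ::= v]
v+P => v+v   [P ::= v]

S=>S+P=>P+P=>v+P=>v+v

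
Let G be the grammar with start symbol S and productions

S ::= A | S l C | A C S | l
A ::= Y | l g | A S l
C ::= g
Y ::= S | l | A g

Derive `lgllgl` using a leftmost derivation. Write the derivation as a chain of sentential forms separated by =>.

S => ACS => ASlCS => lgSlCS => lgllCS => lgllgS => lgllgl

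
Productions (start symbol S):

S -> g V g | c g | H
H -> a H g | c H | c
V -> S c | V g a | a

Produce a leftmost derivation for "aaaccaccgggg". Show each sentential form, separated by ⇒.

S⇒H⇒aHg⇒aaHgg⇒aaaHggg⇒aaacHggg⇒aaaccHggg⇒aaaccaHgggg⇒aaaccacHgggg⇒aaaccaccgggg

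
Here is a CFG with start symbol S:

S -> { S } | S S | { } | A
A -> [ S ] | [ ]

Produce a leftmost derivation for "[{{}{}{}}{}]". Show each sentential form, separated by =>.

S => A => [S] => [SS] => [{S}S] => [{SS}S] => [{SSS}S] => [{{}SS}S] => [{{}{}S}S] => [{{}{}{}}S] => [{{}{}{}}{}]

S => A   [S -> A]
A => [S]   [A -> [ S ]]
[S] => [SS]   [S -> S S]
[SS] => [{S}S]   [S -> { S }]
[{S}S] => [{SS}S]   [S -> S S]
[{SS}S] => [{SSS}S]   [S -> S S]
[{SSS}S] => [{{}SS}S]   [S -> { }]
[{{}SS}S] => [{{}{}S}S]   [S -> { }]
[{{}{}S}S] => [{{}{}{}}S]   [S -> { }]
[{{}{}{}}S] => [{{}{}{}}{}]   [S -> { }]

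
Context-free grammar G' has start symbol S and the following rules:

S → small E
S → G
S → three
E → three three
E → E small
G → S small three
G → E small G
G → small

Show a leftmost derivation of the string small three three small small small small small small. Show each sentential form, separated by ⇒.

S ⇒ small E ⇒ small E small ⇒ small E small small ⇒ small E small small small ⇒ small E small small small small ⇒ small E small small small small small ⇒ small E small small small small small small ⇒ small three three small small small small small small

S ⇒ small E   [S → small E]
small E ⇒ small E small   [E → E small]
small E small ⇒ small E small small   [E → E small]
small E small small ⇒ small E small small small   [E → E small]
small E small small small ⇒ small E small small small small   [E → E small]
small E small small small small ⇒ small E small small small small small   [E → E small]
small E small small small small small ⇒ small E small small small small small small   [E → E small]
small E small small small small small small ⇒ small three three small small small small small small   [E → three three]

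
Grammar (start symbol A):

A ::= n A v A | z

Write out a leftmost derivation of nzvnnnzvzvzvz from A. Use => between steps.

A => nAvA => nzvA => nzvnAvA => nzvnnAvAvA => nzvnnnAvAvAvA => nzvnnnzvAvAvA => nzvnnnzvzvAvA => nzvnnnzvzvzvA => nzvnnnzvzvzvz

A => nAvA   [A ::= n A v A]
nAvA => nzvA   [A ::= z]
nzvA => nzvnAvA   [A ::= n A v A]
nzvnAvA => nzvnnAvAvA   [A ::= n A v A]
nzvnnAvAvA => nzvnnnAvAvAvA   [A ::= n A v A]
nzvnnnAvAvAvA => nzvnnnzvAvAvA   [A ::= z]
nzvnnnzvAvAvA => nzvnnnzvzvAvA   [A ::= z]
nzvnnnzvzvAvA => nzvnnnzvzvzvA   [A ::= z]
nzvnnnzvzvzvA => nzvnnnzvzvzvz   [A ::= z]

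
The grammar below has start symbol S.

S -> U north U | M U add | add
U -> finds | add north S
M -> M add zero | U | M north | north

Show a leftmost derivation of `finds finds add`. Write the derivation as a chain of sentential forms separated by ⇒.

S ⇒ M U add   [S -> M U add]
M U add ⇒ U U add   [M -> U]
U U add ⇒ finds U add   [U -> finds]
finds U add ⇒ finds finds add   [U -> finds]

S ⇒ M U add ⇒ U U add ⇒ finds U add ⇒ finds finds add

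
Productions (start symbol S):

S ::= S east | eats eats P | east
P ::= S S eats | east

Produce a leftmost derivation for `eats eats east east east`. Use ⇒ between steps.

S ⇒ S east ⇒ S east east ⇒ eats eats P east east ⇒ eats eats east east east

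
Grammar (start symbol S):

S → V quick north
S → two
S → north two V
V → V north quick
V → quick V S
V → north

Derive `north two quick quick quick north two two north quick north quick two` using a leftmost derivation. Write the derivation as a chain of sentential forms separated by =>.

S => north two V => north two quick V S => north two quick V north quick S => north two quick V north quick north quick S => north two quick quick V S north quick north quick S => north two quick quick quick V S S north quick north quick S => north two quick quick quick north S S north quick north quick S => north two quick quick quick north two S north quick north quick S => north two quick quick quick north two two north quick north quick S => north two quick quick quick north two two north quick north quick two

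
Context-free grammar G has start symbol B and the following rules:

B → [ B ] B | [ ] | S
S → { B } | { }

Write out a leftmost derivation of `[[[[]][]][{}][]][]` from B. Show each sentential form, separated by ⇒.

B ⇒ [B]B ⇒ [[B]B]B ⇒ [[[B]B]B]B ⇒ [[[[]]B]B]B ⇒ [[[[]][]]B]B ⇒ [[[[]][]][B]B]B ⇒ [[[[]][]][S]B]B ⇒ [[[[]][]][{}]B]B ⇒ [[[[]][]][{}][]]B ⇒ [[[[]][]][{}][]][]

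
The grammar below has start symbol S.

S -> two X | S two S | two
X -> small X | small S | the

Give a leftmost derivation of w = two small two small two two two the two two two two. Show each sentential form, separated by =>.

S => S two S => S two S two S => two X two S two S => two small S two S two S => two small S two S two S two S => two small two X two S two S two S => two small two small S two S two S two S => two small two small two two S two S two S => two small two small two two two X two S two S => two small two small two two two the two S two S => two small two small two two two the two two two S => two small two small two two two the two two two two

S => S two S   [S -> S two S]
S two S => S two S two S   [S -> S two S]
S two S two S => two X two S two S   [S -> two X]
two X two S two S => two small S two S two S   [X -> small S]
two small S two S two S => two small S two S two S two S   [S -> S two S]
two small S two S two S two S => two small two X two S two S two S   [S -> two X]
two small two X two S two S two S => two small two small S two S two S two S   [X -> small S]
two small two small S two S two S two S => two small two small two two S two S two S   [S -> two]
two small two small two two S two S two S => two small two small two two two X two S two S   [S -> two X]
two small two small two two two X two S two S => two small two small two two two the two S two S   [X -> the]
two small two small two two two the two S two S => two small two small two two two the two two two S   [S -> two]
two small two small two two two the two two two S => two small two small two two two the two two two two   [S -> two]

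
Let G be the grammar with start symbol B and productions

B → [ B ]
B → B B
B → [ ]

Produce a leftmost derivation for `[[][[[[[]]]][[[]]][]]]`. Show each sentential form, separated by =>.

B => [B] => [BB] => [[]B] => [[][B]] => [[][BB]] => [[][BBB]] => [[][[B]BB]] => [[][[[B]]BB]] => [[][[[[B]]]BB]] => [[][[[[[]]]]BB]] => [[][[[[[]]]][B]B]] => [[][[[[[]]]][[B]]B]] => [[][[[[[]]]][[[]]]B]] => [[][[[[[]]]][[[]]][]]]

B => [B]   [B → [ B ]]
[B] => [BB]   [B → B B]
[BB] => [[]B]   [B → [ ]]
[[]B] => [[][B]]   [B → [ B ]]
[[][B]] => [[][BB]]   [B → B B]
[[][BB]] => [[][BBB]]   [B → B B]
[[][BBB]] => [[][[B]BB]]   [B → [ B ]]
[[][[B]BB]] => [[][[[B]]BB]]   [B → [ B ]]
[[][[[B]]BB]] => [[][[[[B]]]BB]]   [B → [ B ]]
[[][[[[B]]]BB]] => [[][[[[[]]]]BB]]   [B → [ ]]
[[][[[[[]]]]BB]] => [[][[[[[]]]][B]B]]   [B → [ B ]]
[[][[[[[]]]][B]B]] => [[][[[[[]]]][[B]]B]]   [B → [ B ]]
[[][[[[[]]]][[B]]B]] => [[][[[[[]]]][[[]]]B]]   [B → [ ]]
[[][[[[[]]]][[[]]]B]] => [[][[[[[]]]][[[]]][]]]   [B → [ ]]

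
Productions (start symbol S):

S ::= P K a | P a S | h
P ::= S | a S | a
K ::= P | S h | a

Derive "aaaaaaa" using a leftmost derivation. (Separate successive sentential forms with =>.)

S => PKa => SKa => PKaKa => aKaKa => aPaKa => aSaKa => aPKaaKa => aaKaaKa => aaaaaKa => aaaaaaa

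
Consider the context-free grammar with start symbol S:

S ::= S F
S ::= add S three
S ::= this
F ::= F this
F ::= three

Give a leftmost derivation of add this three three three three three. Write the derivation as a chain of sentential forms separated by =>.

S => S F => add S three F => add S F three F => add S F F three F => add S F F F three F => add this F F F three F => add this three F F three F => add this three three F three F => add this three three three three F => add this three three three three three

S => S F   [S ::= S F]
S F => add S three F   [S ::= add S three]
add S three F => add S F three F   [S ::= S F]
add S F three F => add S F F three F   [S ::= S F]
add S F F three F => add S F F F three F   [S ::= S F]
add S F F F three F => add this F F F three F   [S ::= this]
add this F F F three F => add this three F F three F   [F ::= three]
add this three F F three F => add this three three F three F   [F ::= three]
add this three three F three F => add this three three three three F   [F ::= three]
add this three three three three F => add this three three three three three   [F ::= three]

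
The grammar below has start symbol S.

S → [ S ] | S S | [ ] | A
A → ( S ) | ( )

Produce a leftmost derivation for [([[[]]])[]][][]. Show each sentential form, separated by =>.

S => SS   [S → S S]
SS => SSS   [S → S S]
SSS => [S]SS   [S → [ S ]]
[S]SS => [SS]SS   [S → S S]
[SS]SS => [AS]SS   [S → A]
[AS]SS => [(S)S]SS   [A → ( S )]
[(S)S]SS => [([S])S]SS   [S → [ S ]]
[([S])S]SS => [([[S]])S]SS   [S → [ S ]]
[([[S]])S]SS => [([[[]]])S]SS   [S → [ ]]
[([[[]]])S]SS => [([[[]]])[]]SS   [S → [ ]]
[([[[]]])[]]SS => [([[[]]])[]][]S   [S → [ ]]
[([[[]]])[]][]S => [([[[]]])[]][][]   [S → [ ]]

S=>SS=>SSS=>[S]SS=>[SS]SS=>[AS]SS=>[(S)S]SS=>[([S])S]SS=>[([[S]])S]SS=>[([[[]]])S]SS=>[([[[]]])[]]SS=>[([[[]]])[]][]S=>[([[[]]])[]][][]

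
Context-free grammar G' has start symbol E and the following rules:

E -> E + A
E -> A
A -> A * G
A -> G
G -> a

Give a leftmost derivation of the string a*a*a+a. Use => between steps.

E=>E+A=>A+A=>A*G+A=>A*G*G+A=>G*G*G+A=>a*G*G+A=>a*a*G+A=>a*a*a+A=>a*a*a+G=>a*a*a+a

E => E+A   [E -> E + A]
E+A => A+A   [E -> A]
A+A => A*G+A   [A -> A * G]
A*G+A => A*G*G+A   [A -> A * G]
A*G*G+A => G*G*G+A   [A -> G]
G*G*G+A => a*G*G+A   [G -> a]
a*G*G+A => a*a*G+A   [G -> a]
a*a*G+A => a*a*a+A   [G -> a]
a*a*a+A => a*a*a+G   [A -> G]
a*a*a+G => a*a*a+a   [G -> a]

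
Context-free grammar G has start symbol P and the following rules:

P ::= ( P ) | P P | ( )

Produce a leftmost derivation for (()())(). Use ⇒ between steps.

P ⇒ PP   [P ::= P P]
PP ⇒ (P)P   [P ::= ( P )]
(P)P ⇒ (PP)P   [P ::= P P]
(PP)P ⇒ (()P)P   [P ::= ( )]
(()P)P ⇒ (()())P   [P ::= ( )]
(()())P ⇒ (()())()   [P ::= ( )]

P ⇒ PP ⇒ (P)P ⇒ (PP)P ⇒ (()P)P ⇒ (()())P ⇒ (()())()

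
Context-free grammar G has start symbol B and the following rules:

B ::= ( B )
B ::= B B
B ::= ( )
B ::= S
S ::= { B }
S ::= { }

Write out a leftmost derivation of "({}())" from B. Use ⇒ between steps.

B ⇒ (B) ⇒ (BB) ⇒ (SB) ⇒ ({}B) ⇒ ({}())

B ⇒ (B)   [B ::= ( B )]
(B) ⇒ (BB)   [B ::= B B]
(BB) ⇒ (SB)   [B ::= S]
(SB) ⇒ ({}B)   [S ::= { }]
({}B) ⇒ ({}())   [B ::= ( )]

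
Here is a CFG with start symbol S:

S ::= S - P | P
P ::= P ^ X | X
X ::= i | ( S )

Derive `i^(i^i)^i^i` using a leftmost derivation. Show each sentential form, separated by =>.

S => P => P^X => P^X^X => P^X^X^X => X^X^X^X => i^X^X^X => i^(S)^X^X => i^(P)^X^X => i^(P^X)^X^X => i^(X^X)^X^X => i^(i^X)^X^X => i^(i^i)^X^X => i^(i^i)^i^X => i^(i^i)^i^i

S => P   [S ::= P]
P => P^X   [P ::= P ^ X]
P^X => P^X^X   [P ::= P ^ X]
P^X^X => P^X^X^X   [P ::= P ^ X]
P^X^X^X => X^X^X^X   [P ::= X]
X^X^X^X => i^X^X^X   [X ::= i]
i^X^X^X => i^(S)^X^X   [X ::= ( S )]
i^(S)^X^X => i^(P)^X^X   [S ::= P]
i^(P)^X^X => i^(P^X)^X^X   [P ::= P ^ X]
i^(P^X)^X^X => i^(X^X)^X^X   [P ::= X]
i^(X^X)^X^X => i^(i^X)^X^X   [X ::= i]
i^(i^X)^X^X => i^(i^i)^X^X   [X ::= i]
i^(i^i)^X^X => i^(i^i)^i^X   [X ::= i]
i^(i^i)^i^X => i^(i^i)^i^i   [X ::= i]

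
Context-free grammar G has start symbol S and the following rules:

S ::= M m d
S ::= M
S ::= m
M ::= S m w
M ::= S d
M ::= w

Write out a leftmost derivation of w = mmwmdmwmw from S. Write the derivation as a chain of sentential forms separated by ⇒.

S ⇒ M ⇒ Smw ⇒ Mmw ⇒ Smwmw ⇒ Mmdmwmw ⇒ Smwmdmwmw ⇒ mmwmdmwmw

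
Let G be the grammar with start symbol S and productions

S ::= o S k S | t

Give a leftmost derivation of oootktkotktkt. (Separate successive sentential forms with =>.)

S => oSkS   [S ::= o S k S]
oSkS => ooSkSkS   [S ::= o S k S]
ooSkSkS => oooSkSkSkS   [S ::= o S k S]
oooSkSkSkS => oootkSkSkS   [S ::= t]
oootkSkSkS => oootktkSkS   [S ::= t]
oootktkSkS => oootktkoSkSkS   [S ::= o S k S]
oootktkoSkSkS => oootktkotkSkS   [S ::= t]
oootktkotkSkS => oootktkotktkS   [S ::= t]
oootktkotktkS => oootktkotktkt   [S ::= t]

S => oSkS => ooSkSkS => oooSkSkSkS => oootkSkSkS => oootktkSkS => oootktkoSkSkS => oootktkotkSkS => oootktkotktkS => oootktkotktkt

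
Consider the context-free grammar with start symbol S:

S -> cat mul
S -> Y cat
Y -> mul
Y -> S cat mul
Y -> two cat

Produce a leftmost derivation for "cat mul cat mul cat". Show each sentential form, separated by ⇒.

S ⇒ Y cat   [S -> Y cat]
Y cat ⇒ S cat mul cat   [Y -> S cat mul]
S cat mul cat ⇒ cat mul cat mul cat   [S -> cat mul]

S ⇒ Y cat ⇒ S cat mul cat ⇒ cat mul cat mul cat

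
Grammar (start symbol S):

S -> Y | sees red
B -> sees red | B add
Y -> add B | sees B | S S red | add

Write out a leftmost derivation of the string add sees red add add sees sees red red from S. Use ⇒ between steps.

S ⇒ Y ⇒ S S red ⇒ Y S red ⇒ add B S red ⇒ add B add S red ⇒ add B add add S red ⇒ add sees red add add S red ⇒ add sees red add add Y red ⇒ add sees red add add sees B red ⇒ add sees red add add sees sees red red

S ⇒ Y   [S -> Y]
Y ⇒ S S red   [Y -> S S red]
S S red ⇒ Y S red   [S -> Y]
Y S red ⇒ add B S red   [Y -> add B]
add B S red ⇒ add B add S red   [B -> B add]
add B add S red ⇒ add B add add S red   [B -> B add]
add B add add S red ⇒ add sees red add add S red   [B -> sees red]
add sees red add add S red ⇒ add sees red add add Y red   [S -> Y]
add sees red add add Y red ⇒ add sees red add add sees B red   [Y -> sees B]
add sees red add add sees B red ⇒ add sees red add add sees sees red red   [B -> sees red]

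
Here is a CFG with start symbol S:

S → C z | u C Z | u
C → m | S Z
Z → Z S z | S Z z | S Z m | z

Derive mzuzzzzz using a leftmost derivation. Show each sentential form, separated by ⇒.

S ⇒ Cz   [S → C z]
Cz ⇒ SZz   [C → S Z]
SZz ⇒ CzZz   [S → C z]
CzZz ⇒ SZzZz   [C → S Z]
SZzZz ⇒ CzZzZz   [S → C z]
CzZzZz ⇒ mzZzZz   [C → m]
mzZzZz ⇒ mzSZzzZz   [Z → S Z z]
mzSZzzZz ⇒ mzuZzzZz   [S → u]
mzuZzzZz ⇒ mzuzzzZz   [Z → z]
mzuzzzZz ⇒ mzuzzzzz   [Z → z]

S⇒Cz⇒SZz⇒CzZz⇒SZzZz⇒CzZzZz⇒mzZzZz⇒mzSZzzZz⇒mzuZzzZz⇒mzuzzzZz⇒mzuzzzzz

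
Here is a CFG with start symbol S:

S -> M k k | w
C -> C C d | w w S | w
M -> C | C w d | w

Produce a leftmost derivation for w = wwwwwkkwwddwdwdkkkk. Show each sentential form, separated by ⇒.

S⇒Mkk⇒Ckk⇒wwSkk⇒wwMkkkk⇒wwCwdkkkk⇒wwCCdwdkkkk⇒wwCCdCdwdkkkk⇒wwwwSCdCdwdkkkk⇒wwwwMkkCdCdwdkkkk⇒wwwwwkkCdCdwdkkkk⇒wwwwwkkCCddCdwdkkkk⇒wwwwwkkwCddCdwdkkkk⇒wwwwwkkwwddCdwdkkkk⇒wwwwwkkwwddwdwdkkkk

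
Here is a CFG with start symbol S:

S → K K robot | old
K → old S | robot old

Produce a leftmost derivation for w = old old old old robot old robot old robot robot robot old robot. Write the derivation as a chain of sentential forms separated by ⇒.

S ⇒ K K robot ⇒ old S K robot ⇒ old K K robot K robot ⇒ old old S K robot K robot ⇒ old old old K robot K robot ⇒ old old old old S robot K robot ⇒ old old old old K K robot robot K robot ⇒ old old old old robot old K robot robot K robot ⇒ old old old old robot old robot old robot robot K robot ⇒ old old old old robot old robot old robot robot robot old robot

S ⇒ K K robot   [S → K K robot]
K K robot ⇒ old S K robot   [K → old S]
old S K robot ⇒ old K K robot K robot   [S → K K robot]
old K K robot K robot ⇒ old old S K robot K robot   [K → old S]
old old S K robot K robot ⇒ old old old K robot K robot   [S → old]
old old old K robot K robot ⇒ old old old old S robot K robot   [K → old S]
old old old old S robot K robot ⇒ old old old old K K robot robot K robot   [S → K K robot]
old old old old K K robot robot K robot ⇒ old old old old robot old K robot robot K robot   [K → robot old]
old old old old robot old K robot robot K robot ⇒ old old old old robot old robot old robot robot K robot   [K → robot old]
old old old old robot old robot old robot robot K robot ⇒ old old old old robot old robot old robot robot robot old robot   [K → robot old]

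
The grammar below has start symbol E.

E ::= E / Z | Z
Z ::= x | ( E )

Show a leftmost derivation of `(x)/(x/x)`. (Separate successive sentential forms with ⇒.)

E ⇒ E/Z ⇒ Z/Z ⇒ (E)/Z ⇒ (Z)/Z ⇒ (x)/Z ⇒ (x)/(E) ⇒ (x)/(E/Z) ⇒ (x)/(Z/Z) ⇒ (x)/(x/Z) ⇒ (x)/(x/x)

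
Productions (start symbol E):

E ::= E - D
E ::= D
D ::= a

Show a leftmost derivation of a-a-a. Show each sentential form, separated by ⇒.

E ⇒ E-D ⇒ E-D-D ⇒ D-D-D ⇒ a-D-D ⇒ a-a-D ⇒ a-a-a

E ⇒ E-D   [E ::= E - D]
E-D ⇒ E-D-D   [E ::= E - D]
E-D-D ⇒ D-D-D   [E ::= D]
D-D-D ⇒ a-D-D   [D ::= a]
a-D-D ⇒ a-a-D   [D ::= a]
a-a-D ⇒ a-a-a   [D ::= a]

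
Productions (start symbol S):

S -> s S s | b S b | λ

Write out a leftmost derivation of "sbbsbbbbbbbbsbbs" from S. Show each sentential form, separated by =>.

S => sSs   [S -> s S s]
sSs => sbSbs   [S -> b S b]
sbSbs => sbbSbbs   [S -> b S b]
sbbSbbs => sbbsSsbbs   [S -> s S s]
sbbsSsbbs => sbbsbSbsbbs   [S -> b S b]
sbbsbSbsbbs => sbbsbbSbbsbbs   [S -> b S b]
sbbsbbSbbsbbs => sbbsbbbSbbbsbbs   [S -> b S b]
sbbsbbbSbbbsbbs => sbbsbbbbSbbbbsbbs   [S -> b S b]
sbbsbbbbSbbbbsbbs => sbbsbbbbbbbbsbbs   [S -> λ]

S=>sSs=>sbSbs=>sbbSbbs=>sbbsSsbbs=>sbbsbSbsbbs=>sbbsbbSbbsbbs=>sbbsbbbSbbbsbbs=>sbbsbbbbSbbbbsbbs=>sbbsbbbbbbbbsbbs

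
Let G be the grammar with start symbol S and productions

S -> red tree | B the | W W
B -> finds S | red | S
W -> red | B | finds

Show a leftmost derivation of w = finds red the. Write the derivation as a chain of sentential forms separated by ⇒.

S ⇒ B the ⇒ S the ⇒ W W the ⇒ finds W the ⇒ finds red the

S ⇒ B the   [S -> B the]
B the ⇒ S the   [B -> S]
S the ⇒ W W the   [S -> W W]
W W the ⇒ finds W the   [W -> finds]
finds W the ⇒ finds red the   [W -> red]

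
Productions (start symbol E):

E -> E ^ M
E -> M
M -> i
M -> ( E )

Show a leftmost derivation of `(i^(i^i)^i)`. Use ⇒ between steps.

E⇒M⇒(E)⇒(E^M)⇒(E^M^M)⇒(M^M^M)⇒(i^M^M)⇒(i^(E)^M)⇒(i^(E^M)^M)⇒(i^(M^M)^M)⇒(i^(i^M)^M)⇒(i^(i^i)^M)⇒(i^(i^i)^i)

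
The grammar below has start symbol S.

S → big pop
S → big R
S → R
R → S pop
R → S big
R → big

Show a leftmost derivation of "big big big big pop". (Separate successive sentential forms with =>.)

S => big R => big S pop => big R pop => big S big pop => big big R big pop => big big big big pop

S => big R   [S → big R]
big R => big S pop   [R → S pop]
big S pop => big R pop   [S → R]
big R pop => big S big pop   [R → S big]
big S big pop => big big R big pop   [S → big R]
big big R big pop => big big big big pop   [R → big]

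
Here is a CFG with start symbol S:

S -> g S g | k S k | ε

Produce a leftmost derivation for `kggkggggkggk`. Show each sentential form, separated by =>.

S => kSk => kgSgk => kggSggk => kggkSkggk => kggkgSgkggk => kggkggSggkggk => kggkggggkggk

S => kSk   [S -> k S k]
kSk => kgSgk   [S -> g S g]
kgSgk => kggSggk   [S -> g S g]
kggSggk => kggkSkggk   [S -> k S k]
kggkSkggk => kggkgSgkggk   [S -> g S g]
kggkgSgkggk => kggkggSggkggk   [S -> g S g]
kggkggSggkggk => kggkggggkggk   [S -> ε]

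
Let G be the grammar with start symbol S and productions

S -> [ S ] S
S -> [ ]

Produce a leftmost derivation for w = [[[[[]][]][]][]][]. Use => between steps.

S => [S]S => [[S]S]S => [[[S]S]S]S => [[[[S]S]S]S]S => [[[[[]]S]S]S]S => [[[[[]][]]S]S]S => [[[[[]][]][]]S]S => [[[[[]][]][]][]]S => [[[[[]][]][]][]][]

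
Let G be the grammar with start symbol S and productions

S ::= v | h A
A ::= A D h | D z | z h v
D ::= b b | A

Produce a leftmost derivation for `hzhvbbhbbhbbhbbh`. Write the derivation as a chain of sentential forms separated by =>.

S=>hA=>hADh=>hADhDh=>hADhDhDh=>hADhDhDhDh=>hzhvDhDhDhDh=>hzhvbbhDhDhDh=>hzhvbbhbbhDhDh=>hzhvbbhbbhbbhDh=>hzhvbbhbbhbbhbbh

S => hA   [S ::= h A]
hA => hADh   [A ::= A D h]
hADh => hADhDh   [A ::= A D h]
hADhDh => hADhDhDh   [A ::= A D h]
hADhDhDh => hADhDhDhDh   [A ::= A D h]
hADhDhDhDh => hzhvDhDhDhDh   [A ::= z h v]
hzhvDhDhDhDh => hzhvbbhDhDhDh   [D ::= b b]
hzhvbbhDhDhDh => hzhvbbhbbhDhDh   [D ::= b b]
hzhvbbhbbhDhDh => hzhvbbhbbhbbhDh   [D ::= b b]
hzhvbbhbbhbbhDh => hzhvbbhbbhbbhbbh   [D ::= b b]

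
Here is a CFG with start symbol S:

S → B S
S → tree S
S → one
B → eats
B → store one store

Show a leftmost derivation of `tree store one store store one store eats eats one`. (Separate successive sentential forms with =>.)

S => tree S   [S → tree S]
tree S => tree B S   [S → B S]
tree B S => tree store one store S   [B → store one store]
tree store one store S => tree store one store B S   [S → B S]
tree store one store B S => tree store one store store one store S   [B → store one store]
tree store one store store one store S => tree store one store store one store B S   [S → B S]
tree store one store store one store B S => tree store one store store one store eats S   [B → eats]
tree store one store store one store eats S => tree store one store store one store eats B S   [S → B S]
tree store one store store one store eats B S => tree store one store store one store eats eats S   [B → eats]
tree store one store store one store eats eats S => tree store one store store one store eats eats one   [S → one]

S => tree S => tree B S => tree store one store S => tree store one store B S => tree store one store store one store S => tree store one store store one store B S => tree store one store store one store eats S => tree store one store store one store eats B S => tree store one store store one store eats eats S => tree store one store store one store eats eats one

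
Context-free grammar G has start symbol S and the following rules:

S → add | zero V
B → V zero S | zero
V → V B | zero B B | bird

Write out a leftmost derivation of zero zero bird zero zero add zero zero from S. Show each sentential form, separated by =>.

S => zero V => zero V B => zero zero B B B => zero zero V zero S B B => zero zero V B zero S B B => zero zero bird B zero S B B => zero zero bird zero zero S B B => zero zero bird zero zero add B B => zero zero bird zero zero add zero B => zero zero bird zero zero add zero zero

S => zero V   [S → zero V]
zero V => zero V B   [V → V B]
zero V B => zero zero B B B   [V → zero B B]
zero zero B B B => zero zero V zero S B B   [B → V zero S]
zero zero V zero S B B => zero zero V B zero S B B   [V → V B]
zero zero V B zero S B B => zero zero bird B zero S B B   [V → bird]
zero zero bird B zero S B B => zero zero bird zero zero S B B   [B → zero]
zero zero bird zero zero S B B => zero zero bird zero zero add B B   [S → add]
zero zero bird zero zero add B B => zero zero bird zero zero add zero B   [B → zero]
zero zero bird zero zero add zero B => zero zero bird zero zero add zero zero   [B → zero]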